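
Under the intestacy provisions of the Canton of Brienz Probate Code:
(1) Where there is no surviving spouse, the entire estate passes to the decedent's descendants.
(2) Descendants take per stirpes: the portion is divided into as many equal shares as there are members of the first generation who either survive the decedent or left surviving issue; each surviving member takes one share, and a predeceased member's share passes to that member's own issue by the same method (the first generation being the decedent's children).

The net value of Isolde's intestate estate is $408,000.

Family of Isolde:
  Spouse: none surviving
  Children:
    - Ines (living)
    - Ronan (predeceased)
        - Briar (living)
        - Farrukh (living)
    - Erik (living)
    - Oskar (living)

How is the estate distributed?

The entire $408,000 passes to the descendants.
That amount ($408,000) is divided into 4 shares of $102,000: Ines, Erik, and Oskar each take $102,000; Ronan's $102,000 share passes to Ronan's issue.
Ronan's share ($102,000) is divided into 2 shares of $51,000: Briar and Farrukh each take $51,000.

Ines: $102,000; Briar: $51,000; Farrukh: $51,000; Erik: $102,000; Oskar: $102,000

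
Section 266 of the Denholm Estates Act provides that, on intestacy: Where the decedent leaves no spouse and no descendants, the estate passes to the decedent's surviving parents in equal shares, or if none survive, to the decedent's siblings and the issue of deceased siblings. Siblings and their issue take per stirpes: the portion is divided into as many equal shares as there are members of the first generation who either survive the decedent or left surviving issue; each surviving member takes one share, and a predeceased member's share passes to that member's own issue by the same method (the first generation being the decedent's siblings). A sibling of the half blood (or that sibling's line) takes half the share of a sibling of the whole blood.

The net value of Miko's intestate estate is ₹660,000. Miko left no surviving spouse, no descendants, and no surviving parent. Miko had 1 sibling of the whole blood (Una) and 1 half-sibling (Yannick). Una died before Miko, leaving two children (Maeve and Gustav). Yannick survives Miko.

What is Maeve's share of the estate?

The entire ₹660,000 passes to the siblings and their issue.
Counting each half-blood sibling's line as half a unit, there are 3/2 units in ₹660,000, so one unit is ₹440,000. Whole-blood lines (Una) take ₹440,000 each; half-blood lines (Yannick) take ₹220,000 each.
Una's share (₹440,000) is divided into 2 shares of ₹220,000: Maeve and Gustav each take ₹220,000.

Maeve receives ₹220,000.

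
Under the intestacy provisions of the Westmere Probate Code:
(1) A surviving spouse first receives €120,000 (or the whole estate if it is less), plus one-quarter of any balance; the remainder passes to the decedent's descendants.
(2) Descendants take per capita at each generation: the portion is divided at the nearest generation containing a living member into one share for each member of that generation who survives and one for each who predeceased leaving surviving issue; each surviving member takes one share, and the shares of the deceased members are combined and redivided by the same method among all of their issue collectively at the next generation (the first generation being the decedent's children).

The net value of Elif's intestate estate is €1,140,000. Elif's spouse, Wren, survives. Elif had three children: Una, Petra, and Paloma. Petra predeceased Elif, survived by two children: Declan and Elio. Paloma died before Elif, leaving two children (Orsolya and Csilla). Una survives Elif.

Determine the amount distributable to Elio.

Elio receives €127,500.

Wren first takes €120,000, leaving a balance of €1,020,000. Wren then takes one-quarter of the balance (€255,000), for a total of €375,000. The remaining €765,000 passes to the descendants.
The descendants' portion (€765,000) is divided at the children's generation into 3 shares of €255,000. Una takes €255,000. The 2 shares of the deceased (Petra and Paloma) are combined into a pool of €510,000.
That pool (€510,000) is divided at the grandchildren's generation equally among Declan, Elio, Orsolya, and Csilla: €127,500 each.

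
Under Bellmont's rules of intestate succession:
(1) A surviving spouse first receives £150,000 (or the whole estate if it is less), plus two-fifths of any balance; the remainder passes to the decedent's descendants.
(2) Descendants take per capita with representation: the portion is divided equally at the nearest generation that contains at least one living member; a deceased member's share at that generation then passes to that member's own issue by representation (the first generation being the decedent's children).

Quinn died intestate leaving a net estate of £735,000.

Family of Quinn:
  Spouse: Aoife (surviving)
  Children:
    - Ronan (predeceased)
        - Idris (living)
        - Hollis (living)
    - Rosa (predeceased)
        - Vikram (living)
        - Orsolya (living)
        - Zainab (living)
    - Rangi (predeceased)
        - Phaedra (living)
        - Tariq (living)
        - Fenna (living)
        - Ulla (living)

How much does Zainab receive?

Zainab receives £39,000.

Aoife first takes £150,000, leaving a balance of £585,000. Aoife then takes two-fifths of the balance (£234,000), for a total of £384,000. The remaining £351,000 passes to the descendants.
No child survives, so the initial division is made at the grandchildren's generation.
The descendants' portion (£351,000) is divided into 9 shares of £39,000: Idris, Hollis, Vikram, Orsolya, Zainab, Phaedra, Tariq, Fenna, and Ulla each take £39,000.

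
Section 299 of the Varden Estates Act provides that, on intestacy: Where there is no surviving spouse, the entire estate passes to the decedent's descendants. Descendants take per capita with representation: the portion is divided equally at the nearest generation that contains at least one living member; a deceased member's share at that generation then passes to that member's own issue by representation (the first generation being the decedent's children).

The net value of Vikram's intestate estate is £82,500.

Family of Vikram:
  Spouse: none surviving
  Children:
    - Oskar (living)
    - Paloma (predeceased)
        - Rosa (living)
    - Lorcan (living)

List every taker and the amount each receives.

The entire £82,500 passes to the descendants.
That amount (£82,500) is divided into 3 shares of £27,500: Oskar and Lorcan each take £27,500; Paloma's £27,500 share passes to Paloma's issue.
Paloma's share (£27,500) passes entirely to Rosa.

Oskar: £27,500; Rosa: £27,500; Lorcan: £27,500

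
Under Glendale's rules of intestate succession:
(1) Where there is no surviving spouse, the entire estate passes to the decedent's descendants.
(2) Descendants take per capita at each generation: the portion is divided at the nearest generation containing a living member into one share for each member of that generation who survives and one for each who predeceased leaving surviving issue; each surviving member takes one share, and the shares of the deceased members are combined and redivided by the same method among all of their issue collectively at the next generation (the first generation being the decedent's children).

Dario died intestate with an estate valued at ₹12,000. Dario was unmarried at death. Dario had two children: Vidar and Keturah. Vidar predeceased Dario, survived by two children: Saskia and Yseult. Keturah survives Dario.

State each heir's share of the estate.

Saskia: ₹3,000; Yseult: ₹3,000; Keturah: ₹6,000

The entire ₹12,000 passes to the descendants.
That amount (₹12,000) is divided at the children's generation into 2 shares of ₹6,000. Keturah takes ₹6,000. The remaining share for the deceased Vidar (₹6,000) is carried to the next generation.
That pool (₹6,000) is divided at the grandchildren's generation equally among Saskia and Yseult: ₹3,000 each.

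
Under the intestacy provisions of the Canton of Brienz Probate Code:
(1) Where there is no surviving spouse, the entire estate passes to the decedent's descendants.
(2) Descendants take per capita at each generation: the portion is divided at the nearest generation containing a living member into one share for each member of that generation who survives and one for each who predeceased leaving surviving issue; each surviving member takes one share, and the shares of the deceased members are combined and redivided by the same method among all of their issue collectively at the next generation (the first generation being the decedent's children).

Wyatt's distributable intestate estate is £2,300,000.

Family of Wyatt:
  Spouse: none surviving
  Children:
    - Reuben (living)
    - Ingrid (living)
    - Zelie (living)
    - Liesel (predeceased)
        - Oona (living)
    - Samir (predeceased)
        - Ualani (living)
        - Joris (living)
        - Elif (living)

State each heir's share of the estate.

Reuben: £460,000; Ingrid: £460,000; Zelie: £460,000; Oona: £230,000; Ualani: £230,000; Joris: £230,000; Elif: £230,000

The entire £2,300,000 passes to the descendants.
That amount (£2,300,000) is divided at the children's generation into 5 shares of £460,000. Reuben, Ingrid, and Zelie each take £460,000. The 2 shares of the deceased (Liesel and Samir) are combined into a pool of £920,000.
That pool (£920,000) is divided at the grandchildren's generation equally among Oona, Ualani, Joris, and Elif: £230,000 each.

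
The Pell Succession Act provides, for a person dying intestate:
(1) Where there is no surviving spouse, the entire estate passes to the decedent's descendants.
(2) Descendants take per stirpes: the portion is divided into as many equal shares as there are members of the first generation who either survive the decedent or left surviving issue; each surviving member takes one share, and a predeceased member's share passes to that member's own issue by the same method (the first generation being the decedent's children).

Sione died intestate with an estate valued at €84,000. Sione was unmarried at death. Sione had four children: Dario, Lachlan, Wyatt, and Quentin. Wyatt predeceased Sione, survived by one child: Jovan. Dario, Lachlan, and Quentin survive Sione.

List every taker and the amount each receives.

The entire €84,000 passes to the descendants.
That amount (€84,000) is divided into 4 shares of €21,000: Dario, Lachlan, and Quentin each take €21,000; Wyatt's €21,000 share passes to Wyatt's issue.
Wyatt's share (€21,000) passes entirely to Jovan.

Dario: €21,000; Lachlan: €21,000; Jovan: €21,000; Quentin: €21,000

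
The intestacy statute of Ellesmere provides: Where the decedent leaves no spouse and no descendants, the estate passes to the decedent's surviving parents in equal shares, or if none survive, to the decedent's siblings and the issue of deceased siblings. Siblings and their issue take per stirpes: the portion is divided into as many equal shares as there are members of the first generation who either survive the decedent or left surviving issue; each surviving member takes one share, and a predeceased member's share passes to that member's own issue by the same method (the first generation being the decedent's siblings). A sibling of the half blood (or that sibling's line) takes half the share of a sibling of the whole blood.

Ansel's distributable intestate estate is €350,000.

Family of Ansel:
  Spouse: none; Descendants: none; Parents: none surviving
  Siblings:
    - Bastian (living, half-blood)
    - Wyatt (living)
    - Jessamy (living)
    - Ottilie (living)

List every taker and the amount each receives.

Bastian: €50,000; Wyatt: €100,000; Jessamy: €100,000; Ottilie: €100,000

The entire €350,000 passes to the siblings and their issue.
Counting each half-blood sibling's line as half a unit, there are 7/2 units in €350,000, so one unit is €100,000. Whole-blood lines (Wyatt, Jessamy, and Ottilie) take €100,000 each; half-blood lines (Bastian) take €50,000 each.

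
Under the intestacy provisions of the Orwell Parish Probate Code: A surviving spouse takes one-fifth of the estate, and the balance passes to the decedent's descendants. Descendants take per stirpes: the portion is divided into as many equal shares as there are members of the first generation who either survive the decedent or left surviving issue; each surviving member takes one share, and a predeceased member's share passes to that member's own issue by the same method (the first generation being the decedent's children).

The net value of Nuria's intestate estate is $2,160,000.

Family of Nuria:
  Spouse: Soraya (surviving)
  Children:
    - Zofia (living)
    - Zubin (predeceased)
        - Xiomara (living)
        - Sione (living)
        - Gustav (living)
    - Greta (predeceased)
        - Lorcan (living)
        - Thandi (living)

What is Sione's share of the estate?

Sione receives $192,000.

Soraya takes one-fifth of $2,160,000 = $432,000. The remaining $1,728,000 passes to the descendants.
The descendants' portion ($1,728,000) is divided into 3 shares of $576,000: Zofia takes $576,000; Zubin's $576,000 share passes to Zubin's issue; Greta's $576,000 share passes to Greta's issue.
Zubin's share ($576,000) is divided into 3 shares of $192,000: Xiomara, Sione, and Gustav each take $192,000.
Greta's share ($576,000) is divided into 2 shares of $288,000: Lorcan and Thandi each take $288,000.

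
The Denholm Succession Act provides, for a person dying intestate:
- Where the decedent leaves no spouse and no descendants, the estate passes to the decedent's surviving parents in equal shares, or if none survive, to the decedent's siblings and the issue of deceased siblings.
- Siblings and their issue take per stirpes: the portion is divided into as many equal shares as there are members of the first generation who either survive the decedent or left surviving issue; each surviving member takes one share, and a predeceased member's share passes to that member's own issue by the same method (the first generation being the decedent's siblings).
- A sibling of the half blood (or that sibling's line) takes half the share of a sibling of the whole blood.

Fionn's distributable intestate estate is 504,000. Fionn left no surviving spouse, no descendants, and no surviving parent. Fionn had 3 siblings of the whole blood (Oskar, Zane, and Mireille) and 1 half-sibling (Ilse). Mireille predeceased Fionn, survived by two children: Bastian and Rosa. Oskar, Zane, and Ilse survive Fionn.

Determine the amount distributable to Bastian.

The entire 504,000 passes to the siblings and their issue.
Counting each half-blood sibling's line as half a unit, there are 7/2 units in 504,000, so one unit is 144,000. Whole-blood lines (Oskar, Zane, and Mireille) take 144,000 each; half-blood lines (Ilse) take 72,000 each.
Mireille's share (144,000) is divided into 2 shares of 72,000: Bastian and Rosa each take 72,000.

Bastian receives 72,000.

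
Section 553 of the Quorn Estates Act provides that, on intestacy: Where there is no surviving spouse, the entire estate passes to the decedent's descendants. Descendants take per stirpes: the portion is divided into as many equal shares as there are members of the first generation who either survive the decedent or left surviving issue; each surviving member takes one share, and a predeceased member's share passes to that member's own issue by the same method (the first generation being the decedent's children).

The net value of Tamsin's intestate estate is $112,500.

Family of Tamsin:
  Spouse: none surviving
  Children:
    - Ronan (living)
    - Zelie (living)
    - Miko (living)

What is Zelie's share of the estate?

Zelie receives $37,500.

The entire $112,500 passes to the descendants.
That amount ($112,500) is divided into 3 shares of $37,500: Ronan, Zelie, and Miko each take $37,500.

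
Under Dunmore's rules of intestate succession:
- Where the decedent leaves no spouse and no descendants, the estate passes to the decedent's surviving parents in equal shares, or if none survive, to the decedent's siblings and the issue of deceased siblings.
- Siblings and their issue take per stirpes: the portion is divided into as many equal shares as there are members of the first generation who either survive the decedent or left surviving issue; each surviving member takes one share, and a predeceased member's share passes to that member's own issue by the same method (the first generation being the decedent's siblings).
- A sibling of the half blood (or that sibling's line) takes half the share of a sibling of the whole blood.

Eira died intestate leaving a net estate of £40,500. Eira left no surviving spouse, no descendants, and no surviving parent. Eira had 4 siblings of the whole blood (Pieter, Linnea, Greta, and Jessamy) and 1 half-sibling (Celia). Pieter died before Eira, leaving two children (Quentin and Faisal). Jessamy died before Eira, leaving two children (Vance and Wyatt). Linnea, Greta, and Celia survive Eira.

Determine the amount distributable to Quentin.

Quentin receives £4,500.

The entire £40,500 passes to the siblings and their issue.
Counting each half-blood sibling's line as half a unit, there are 9/2 units in £40,500, so one unit is £9,000. Whole-blood lines (Pieter, Linnea, Greta, and Jessamy) take £9,000 each; half-blood lines (Celia) take £4,500 each.
Pieter's share (£9,000) is divided into 2 shares of £4,500: Quentin and Faisal each take £4,500.
Jessamy's share (£9,000) is divided into 2 shares of £4,500: Vance and Wyatt each take £4,500.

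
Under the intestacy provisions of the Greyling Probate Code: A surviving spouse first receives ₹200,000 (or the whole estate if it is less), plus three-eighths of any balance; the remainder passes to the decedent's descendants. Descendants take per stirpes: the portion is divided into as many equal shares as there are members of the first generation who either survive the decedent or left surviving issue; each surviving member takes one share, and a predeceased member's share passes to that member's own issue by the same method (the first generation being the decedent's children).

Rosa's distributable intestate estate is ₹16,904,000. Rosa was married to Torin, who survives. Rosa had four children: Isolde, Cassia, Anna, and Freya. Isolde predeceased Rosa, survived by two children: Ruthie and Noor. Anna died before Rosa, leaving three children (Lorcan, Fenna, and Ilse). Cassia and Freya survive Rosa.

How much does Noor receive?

Noor receives ₹1,305,000.

Torin first takes ₹200,000, leaving a balance of ₹16,704,000. Torin then takes three-eighths of the balance (₹6,264,000), for a total of ₹6,464,000. The remaining ₹10,440,000 passes to the descendants.
The descendants' portion (₹10,440,000) is divided into 4 shares of ₹2,610,000: Cassia and Freya each take ₹2,610,000; Isolde's ₹2,610,000 share passes to Isolde's issue; Anna's ₹2,610,000 share passes to Anna's issue.
Isolde's share (₹2,610,000) is divided into 2 shares of ₹1,305,000: Ruthie and Noor each take ₹1,305,000.
Anna's share (₹2,610,000) is divided into 3 shares of ₹870,000: Lorcan, Fenna, and Ilse each take ₹870,000.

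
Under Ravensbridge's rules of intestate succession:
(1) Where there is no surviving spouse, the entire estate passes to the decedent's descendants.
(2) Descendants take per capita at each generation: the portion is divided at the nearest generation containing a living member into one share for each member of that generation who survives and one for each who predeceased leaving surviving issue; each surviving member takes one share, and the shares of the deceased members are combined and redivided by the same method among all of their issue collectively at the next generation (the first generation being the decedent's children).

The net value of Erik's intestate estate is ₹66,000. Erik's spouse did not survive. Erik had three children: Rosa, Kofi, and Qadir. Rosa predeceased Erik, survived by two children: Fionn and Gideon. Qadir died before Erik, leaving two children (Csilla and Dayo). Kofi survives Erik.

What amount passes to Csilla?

Csilla receives ₹11,000.

The entire ₹66,000 passes to the descendants.
That amount (₹66,000) is divided at the children's generation into 3 shares of ₹22,000. Kofi takes ₹22,000. The 2 shares of the deceased (Rosa and Qadir) are combined into a pool of ₹44,000.
That pool (₹44,000) is divided at the grandchildren's generation equally among Fionn, Gideon, Csilla, and Dayo: ₹11,000 each.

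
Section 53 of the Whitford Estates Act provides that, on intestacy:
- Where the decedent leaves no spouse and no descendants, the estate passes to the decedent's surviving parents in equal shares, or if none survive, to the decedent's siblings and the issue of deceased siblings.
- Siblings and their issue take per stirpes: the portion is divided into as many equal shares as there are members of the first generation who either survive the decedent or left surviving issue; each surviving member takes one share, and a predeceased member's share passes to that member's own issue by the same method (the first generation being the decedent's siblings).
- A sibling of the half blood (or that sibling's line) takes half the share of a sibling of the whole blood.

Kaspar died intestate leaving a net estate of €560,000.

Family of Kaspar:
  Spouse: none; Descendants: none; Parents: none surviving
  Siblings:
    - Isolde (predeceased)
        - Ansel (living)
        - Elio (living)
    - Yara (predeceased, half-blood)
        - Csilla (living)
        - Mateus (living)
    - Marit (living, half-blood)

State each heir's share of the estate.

The entire €560,000 passes to the siblings and their issue.
Counting each half-blood sibling's line as half a unit, there are 2 units in €560,000, so one unit is €280,000. Whole-blood lines (Isolde) take €280,000 each; half-blood lines (Yara and Marit) take €140,000 each.
Isolde's share (€280,000) is divided into 2 shares of €140,000: Ansel and Elio each take €140,000.
Yara's share (€140,000) is divided into 2 shares of €70,000: Csilla and Mateus each take €70,000.

Ansel: €140,000; Elio: €140,000; Csilla: €70,000; Mateus: €70,000; Marit: €140,000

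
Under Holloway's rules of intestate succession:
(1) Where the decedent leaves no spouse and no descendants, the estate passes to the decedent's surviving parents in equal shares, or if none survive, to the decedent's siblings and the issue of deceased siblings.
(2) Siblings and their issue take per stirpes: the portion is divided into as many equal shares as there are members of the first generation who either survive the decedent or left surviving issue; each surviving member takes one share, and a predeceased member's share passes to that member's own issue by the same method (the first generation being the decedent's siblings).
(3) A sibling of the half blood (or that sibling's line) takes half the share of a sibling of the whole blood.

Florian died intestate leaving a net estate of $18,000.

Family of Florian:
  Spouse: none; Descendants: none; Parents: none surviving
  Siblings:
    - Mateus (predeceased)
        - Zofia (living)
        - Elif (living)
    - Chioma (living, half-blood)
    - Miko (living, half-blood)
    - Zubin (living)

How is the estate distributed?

Zofia: $3,000; Elif: $3,000; Chioma: $3,000; Miko: $3,000; Zubin: $6,000

The entire $18,000 passes to the siblings and their issue.
Counting each half-blood sibling's line as half a unit, there are 3 units in $18,000, so one unit is $6,000. Whole-blood lines (Mateus and Zubin) take $6,000 each; half-blood lines (Chioma and Miko) take $3,000 each.
Mateus's share ($6,000) is divided into 2 shares of $3,000: Zofia and Elif each take $3,000.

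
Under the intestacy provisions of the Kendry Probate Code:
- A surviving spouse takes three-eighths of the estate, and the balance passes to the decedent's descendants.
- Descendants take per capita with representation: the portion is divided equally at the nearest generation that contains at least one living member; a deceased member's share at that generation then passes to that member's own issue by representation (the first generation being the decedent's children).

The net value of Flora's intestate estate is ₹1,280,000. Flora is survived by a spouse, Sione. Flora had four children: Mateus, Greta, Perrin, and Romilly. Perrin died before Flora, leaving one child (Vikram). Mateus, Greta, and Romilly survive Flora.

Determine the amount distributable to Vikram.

Sione takes three-eighths of ₹1,280,000 = ₹480,000. The remaining ₹800,000 passes to the descendants.
The descendants' portion (₹800,000) is divided into 4 shares of ₹200,000: Mateus, Greta, and Romilly each take ₹200,000; Perrin's ₹200,000 share passes to Perrin's issue.
Perrin's share (₹200,000) passes entirely to Vikram.

Vikram receives ₹200,000.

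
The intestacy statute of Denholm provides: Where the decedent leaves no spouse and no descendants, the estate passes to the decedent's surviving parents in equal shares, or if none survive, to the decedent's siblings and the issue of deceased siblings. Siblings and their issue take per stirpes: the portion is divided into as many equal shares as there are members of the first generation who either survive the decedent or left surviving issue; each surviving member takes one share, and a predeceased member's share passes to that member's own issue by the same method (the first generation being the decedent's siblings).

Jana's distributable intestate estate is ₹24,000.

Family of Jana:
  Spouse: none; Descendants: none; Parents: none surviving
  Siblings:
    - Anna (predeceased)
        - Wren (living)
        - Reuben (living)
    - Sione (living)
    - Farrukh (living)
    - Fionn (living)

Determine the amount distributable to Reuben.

The entire ₹24,000 passes to the siblings and their issue.
That amount (₹24,000) is divided into 4 shares of ₹6,000: Sione, Farrukh, and Fionn each take ₹6,000; Anna's ₹6,000 share passes to Anna's issue.
Anna's share (₹6,000) is divided into 2 shares of ₹3,000: Wren and Reuben each take ₹3,000.

Reuben receives ₹3,000.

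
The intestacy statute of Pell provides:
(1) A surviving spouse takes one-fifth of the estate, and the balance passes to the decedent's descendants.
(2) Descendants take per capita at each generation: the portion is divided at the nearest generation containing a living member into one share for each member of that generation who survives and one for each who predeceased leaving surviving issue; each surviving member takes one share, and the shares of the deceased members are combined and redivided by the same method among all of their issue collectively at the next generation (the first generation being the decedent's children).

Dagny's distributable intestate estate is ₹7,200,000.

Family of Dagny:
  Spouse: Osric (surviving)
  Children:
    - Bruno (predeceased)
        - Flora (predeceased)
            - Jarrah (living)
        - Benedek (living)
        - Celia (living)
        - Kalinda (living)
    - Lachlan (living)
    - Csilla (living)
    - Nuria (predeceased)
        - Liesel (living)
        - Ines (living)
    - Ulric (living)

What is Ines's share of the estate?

Osric takes one-fifth of ₹7,200,000 = ₹1,440,000. The remaining ₹5,760,000 passes to the descendants.
The descendants' portion (₹5,760,000) is divided at the children's generation into 5 shares of ₹1,152,000. Lachlan, Csilla, and Ulric each take ₹1,152,000. The 2 shares of the deceased (Bruno and Nuria) are combined into a pool of ₹2,304,000.
That pool (₹2,304,000) is divided at the grandchildren's generation into 6 shares of ₹384,000. Benedek, Celia, Kalinda, Liesel, and Ines each take ₹384,000. The remaining share for the deceased Flora (₹384,000) is carried to the next generation.
That pool (₹384,000) passes entirely to Jarrah, the sole taker at the great-grandchildren's generation.

Ines receives ₹384,000.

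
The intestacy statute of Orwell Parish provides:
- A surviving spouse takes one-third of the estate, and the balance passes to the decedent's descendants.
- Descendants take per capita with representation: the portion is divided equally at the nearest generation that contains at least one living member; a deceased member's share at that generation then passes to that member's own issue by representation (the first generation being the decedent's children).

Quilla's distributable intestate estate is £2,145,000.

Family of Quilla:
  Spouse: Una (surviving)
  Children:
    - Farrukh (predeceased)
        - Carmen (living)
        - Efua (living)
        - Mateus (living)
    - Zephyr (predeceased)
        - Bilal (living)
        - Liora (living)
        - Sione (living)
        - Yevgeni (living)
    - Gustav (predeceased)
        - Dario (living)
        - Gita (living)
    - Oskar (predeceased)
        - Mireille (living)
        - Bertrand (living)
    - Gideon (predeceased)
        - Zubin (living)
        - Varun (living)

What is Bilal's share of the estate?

Una takes one-third of £2,145,000 = £715,000. The remaining £1,430,000 passes to the descendants.
No child survives, so the initial division is made at the grandchildren's generation.
The descendants' portion (£1,430,000) is divided into 13 shares of £110,000: Carmen, Efua, Mateus, Bilal, Liora, Sione, Yevgeni, Dario, Gita, Mireille, Bertrand, Zubin, and Varun each take £110,000.

Bilal receives £110,000.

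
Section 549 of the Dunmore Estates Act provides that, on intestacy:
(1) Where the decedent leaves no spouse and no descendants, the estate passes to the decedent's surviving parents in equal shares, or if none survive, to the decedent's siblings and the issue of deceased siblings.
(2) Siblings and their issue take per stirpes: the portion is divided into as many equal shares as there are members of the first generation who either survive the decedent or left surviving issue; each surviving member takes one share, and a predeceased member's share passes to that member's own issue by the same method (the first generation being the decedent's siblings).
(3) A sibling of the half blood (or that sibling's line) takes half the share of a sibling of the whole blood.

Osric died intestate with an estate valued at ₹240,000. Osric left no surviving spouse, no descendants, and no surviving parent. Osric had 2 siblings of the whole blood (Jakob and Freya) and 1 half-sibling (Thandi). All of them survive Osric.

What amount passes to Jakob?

The entire ₹240,000 passes to the siblings and their issue.
Counting each half-blood sibling's line as half a unit, there are 5/2 units in ₹240,000, so one unit is ₹96,000. Whole-blood lines (Jakob and Freya) take ₹96,000 each; half-blood lines (Thandi) take ₹48,000 each.

Jakob receives ₹96,000.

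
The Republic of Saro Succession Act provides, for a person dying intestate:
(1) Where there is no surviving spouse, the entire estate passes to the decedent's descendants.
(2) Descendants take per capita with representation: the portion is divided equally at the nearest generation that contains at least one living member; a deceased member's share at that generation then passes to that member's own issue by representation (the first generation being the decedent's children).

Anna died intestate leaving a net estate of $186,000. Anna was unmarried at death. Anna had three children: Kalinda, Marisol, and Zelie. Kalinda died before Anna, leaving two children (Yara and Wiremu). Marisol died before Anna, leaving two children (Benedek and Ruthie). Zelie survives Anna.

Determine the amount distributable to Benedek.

Benedek receives $31,000.

The entire $186,000 passes to the descendants.
That amount ($186,000) is divided into 3 shares of $62,000: Zelie takes $62,000; Kalinda's $62,000 share passes to Kalinda's issue; Marisol's $62,000 share passes to Marisol's issue.
Kalinda's share ($62,000) is divided into 2 shares of $31,000: Yara and Wiremu each take $31,000.
Marisol's share ($62,000) is divided into 2 shares of $31,000: Benedek and Ruthie each take $31,000.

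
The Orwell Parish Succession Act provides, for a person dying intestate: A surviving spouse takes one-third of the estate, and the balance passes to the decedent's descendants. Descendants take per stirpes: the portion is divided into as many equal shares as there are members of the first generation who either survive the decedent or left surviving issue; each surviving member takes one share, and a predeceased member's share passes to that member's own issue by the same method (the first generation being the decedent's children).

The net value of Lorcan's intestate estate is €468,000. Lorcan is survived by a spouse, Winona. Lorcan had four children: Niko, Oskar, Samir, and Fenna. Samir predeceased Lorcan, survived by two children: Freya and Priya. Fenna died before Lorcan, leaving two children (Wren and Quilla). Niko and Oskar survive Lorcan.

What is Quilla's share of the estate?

Winona takes one-third of €468,000 = €156,000. The remaining €312,000 passes to the descendants.
The descendants' portion (€312,000) is divided into 4 shares of €78,000: Niko and Oskar each take €78,000; Samir's €78,000 share passes to Samir's issue; Fenna's €78,000 share passes to Fenna's issue.
Samir's share (€78,000) is divided into 2 shares of €39,000: Freya and Priya each take €39,000.
Fenna's share (€78,000) is divided into 2 shares of €39,000: Wren and Quilla each take €39,000.

Quilla receives €39,000.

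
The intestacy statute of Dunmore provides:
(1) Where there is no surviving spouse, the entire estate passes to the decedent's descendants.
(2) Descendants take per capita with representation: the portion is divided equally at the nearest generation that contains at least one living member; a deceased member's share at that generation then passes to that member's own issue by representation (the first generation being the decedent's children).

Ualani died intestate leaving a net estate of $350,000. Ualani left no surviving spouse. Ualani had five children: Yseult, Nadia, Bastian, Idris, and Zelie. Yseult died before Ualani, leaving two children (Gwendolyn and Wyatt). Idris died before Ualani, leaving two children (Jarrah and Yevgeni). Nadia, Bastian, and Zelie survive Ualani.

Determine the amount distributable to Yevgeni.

Yevgeni receives $35,000.

The entire $350,000 passes to the descendants.
That amount ($350,000) is divided into 5 shares of $70,000: Nadia, Bastian, and Zelie each take $70,000; Yseult's $70,000 share passes to Yseult's issue; Idris's $70,000 share passes to Idris's issue.
Yseult's share ($70,000) is divided into 2 shares of $35,000: Gwendolyn and Wyatt each take $35,000.
Idris's share ($70,000) is divided into 2 shares of $35,000: Jarrah and Yevgeni each take $35,000.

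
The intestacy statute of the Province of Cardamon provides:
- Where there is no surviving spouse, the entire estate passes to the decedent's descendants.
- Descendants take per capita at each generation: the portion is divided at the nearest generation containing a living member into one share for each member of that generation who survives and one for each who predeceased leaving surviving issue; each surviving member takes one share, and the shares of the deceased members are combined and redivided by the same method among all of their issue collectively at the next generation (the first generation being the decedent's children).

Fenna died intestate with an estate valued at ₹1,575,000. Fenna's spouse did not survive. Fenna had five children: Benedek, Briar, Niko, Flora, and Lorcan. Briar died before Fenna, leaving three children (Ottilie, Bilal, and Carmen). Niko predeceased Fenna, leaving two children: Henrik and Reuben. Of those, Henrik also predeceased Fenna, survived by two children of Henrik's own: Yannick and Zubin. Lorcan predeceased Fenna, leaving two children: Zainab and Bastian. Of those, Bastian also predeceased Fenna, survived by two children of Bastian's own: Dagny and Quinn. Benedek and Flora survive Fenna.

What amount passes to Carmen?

Carmen receives ₹135,000.

The entire ₹1,575,000 passes to the descendants.
That amount (₹1,575,000) is divided at the children's generation into 5 shares of ₹315,000. Benedek and Flora each take ₹315,000. The 3 shares of the deceased (Briar, Niko, and Lorcan) are combined into a pool of ₹945,000.
That pool (₹945,000) is divided at the grandchildren's generation into 7 shares of ₹135,000. Ottilie, Bilal, Carmen, Reuben, and Zainab each take ₹135,000. The 2 shares of the deceased (Henrik and Bastian) are combined into a pool of ₹270,000.
That pool (₹270,000) is divided at the great-grandchildren's generation equally among Yannick, Zubin, Dagny, and Quinn: ₹67,500 each.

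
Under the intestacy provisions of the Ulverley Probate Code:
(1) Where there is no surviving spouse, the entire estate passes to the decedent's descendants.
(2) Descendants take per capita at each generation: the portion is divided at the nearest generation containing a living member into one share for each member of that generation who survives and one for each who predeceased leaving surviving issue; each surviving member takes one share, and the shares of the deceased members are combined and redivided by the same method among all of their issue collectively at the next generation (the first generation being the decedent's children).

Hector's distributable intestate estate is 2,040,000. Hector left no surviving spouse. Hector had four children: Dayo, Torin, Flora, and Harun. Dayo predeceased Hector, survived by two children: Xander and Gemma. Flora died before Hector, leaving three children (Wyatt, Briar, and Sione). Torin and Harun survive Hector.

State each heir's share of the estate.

The entire 2,040,000 passes to the descendants.
That amount (2,040,000) is divided at the children's generation into 4 shares of 510,000. Torin and Harun each take 510,000. The 2 shares of the deceased (Dayo and Flora) are combined into a pool of 1,020,000.
That pool (1,020,000) is divided at the grandchildren's generation equally among Xander, Gemma, Wyatt, Briar, and Sione: 204,000 each.

Xander: 204,000; Gemma: 204,000; Torin: 510,000; Wyatt: 204,000; Briar: 204,000; Sione: 204,000; Harun: 510,000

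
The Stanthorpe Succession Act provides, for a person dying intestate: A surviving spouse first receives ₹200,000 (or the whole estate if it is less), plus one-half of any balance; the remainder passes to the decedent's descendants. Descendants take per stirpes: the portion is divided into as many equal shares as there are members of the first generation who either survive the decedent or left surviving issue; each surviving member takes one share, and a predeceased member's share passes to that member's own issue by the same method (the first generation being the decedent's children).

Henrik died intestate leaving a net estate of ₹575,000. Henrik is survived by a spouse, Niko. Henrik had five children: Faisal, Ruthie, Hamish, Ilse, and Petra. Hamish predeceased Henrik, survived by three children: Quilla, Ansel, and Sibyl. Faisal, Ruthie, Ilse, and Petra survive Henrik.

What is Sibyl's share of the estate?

Niko first takes ₹200,000, leaving a balance of ₹375,000. Niko then takes one-half of the balance (₹187,500), for a total of ₹387,500. The remaining ₹187,500 passes to the descendants.
The descendants' portion (₹187,500) is divided into 5 shares of ₹37,500: Faisal, Ruthie, Ilse, and Petra each take ₹37,500; Hamish's ₹37,500 share passes to Hamish's issue.
Hamish's share (₹37,500) is divided into 3 shares of ₹12,500: Quilla, Ansel, and Sibyl each take ₹12,500.

Sibyl receives ₹12,500.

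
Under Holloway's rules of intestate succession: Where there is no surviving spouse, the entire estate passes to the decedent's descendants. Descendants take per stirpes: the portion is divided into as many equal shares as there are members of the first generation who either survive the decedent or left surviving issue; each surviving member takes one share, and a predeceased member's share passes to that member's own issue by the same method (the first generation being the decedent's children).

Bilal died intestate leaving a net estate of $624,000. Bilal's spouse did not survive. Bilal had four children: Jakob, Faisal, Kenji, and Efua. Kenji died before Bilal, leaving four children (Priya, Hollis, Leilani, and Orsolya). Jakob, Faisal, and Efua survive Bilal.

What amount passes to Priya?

The entire $624,000 passes to the descendants.
That amount ($624,000) is divided into 4 shares of $156,000: Jakob, Faisal, and Efua each take $156,000; Kenji's $156,000 share passes to Kenji's issue.
Kenji's share ($156,000) is divided into 4 shares of $39,000: Priya, Hollis, Leilani, and Orsolya each take $39,000.

Priya receives $39,000.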